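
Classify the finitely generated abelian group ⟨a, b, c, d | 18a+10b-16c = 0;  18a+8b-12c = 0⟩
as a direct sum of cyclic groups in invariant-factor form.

Answer: M ≅ ℤ^2 ⊕ ℤ/2 ⊕ ℤ/2

Derivation:
rank_ℚ(R)=2; free=4−2=2
SNF(R) diag = [2, 2] → torsion [2, 2]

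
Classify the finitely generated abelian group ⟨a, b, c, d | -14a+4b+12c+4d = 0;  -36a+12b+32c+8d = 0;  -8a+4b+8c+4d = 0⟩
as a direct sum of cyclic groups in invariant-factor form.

Answer: M ≅ ℤ^1 ⊕ ℤ/2 ⊕ ℤ/4 ⊕ ℤ/4

Derivation:
rank_ℚ(R)=3; free=4−3=1
SNF(R) diag = [2, 4, 4] → torsion [2, 4, 4]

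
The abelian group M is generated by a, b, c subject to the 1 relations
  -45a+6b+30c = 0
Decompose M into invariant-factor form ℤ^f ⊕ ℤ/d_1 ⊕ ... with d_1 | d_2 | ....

rank_ℚ(R)=1; free=3−1=2
SNF(R) diag = [3] → torsion [3]

Answer: M ≅ ℤ^2 ⊕ ℤ/3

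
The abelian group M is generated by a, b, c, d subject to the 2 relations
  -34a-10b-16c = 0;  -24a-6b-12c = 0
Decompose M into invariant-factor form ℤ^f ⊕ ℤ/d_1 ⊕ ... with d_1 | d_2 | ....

Answer: M ≅ ℤ^2 ⊕ ℤ/2 ⊕ ℤ/6

Derivation:
rank_ℚ(R)=2; free=4−2=2
SNF(R) diag = [2, 6] → torsion [2, 6]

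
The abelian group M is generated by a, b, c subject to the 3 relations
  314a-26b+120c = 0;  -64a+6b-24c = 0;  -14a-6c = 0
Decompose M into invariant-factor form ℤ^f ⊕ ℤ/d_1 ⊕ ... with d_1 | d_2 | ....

rank_ℚ(R)=3; free=3−3=0
SNF(R) diag = [2, 2, 6] → torsion [2, 2, 6]

Answer: M ≅ ℤ/2 ⊕ ℤ/2 ⊕ ℤ/6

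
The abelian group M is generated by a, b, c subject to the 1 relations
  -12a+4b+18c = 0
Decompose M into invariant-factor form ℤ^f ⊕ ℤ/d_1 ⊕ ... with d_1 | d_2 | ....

Answer: M ≅ ℤ^2 ⊕ ℤ/2

Derivation:
rank_ℚ(R)=1; free=3−1=2
SNF(R) diag = [2] → torsion [2]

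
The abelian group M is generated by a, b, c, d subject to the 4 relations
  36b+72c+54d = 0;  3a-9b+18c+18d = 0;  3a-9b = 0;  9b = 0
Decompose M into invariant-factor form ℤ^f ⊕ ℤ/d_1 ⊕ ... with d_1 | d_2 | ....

Answer: M ≅ ℤ/3 ⊕ ℤ/9 ⊕ ℤ/18 ⊕ ℤ/18

Derivation:
rank_ℚ(R)=4; free=4−4=0
SNF(R) diag = [3, 9, 18, 18] → torsion [3, 9, 18, 18]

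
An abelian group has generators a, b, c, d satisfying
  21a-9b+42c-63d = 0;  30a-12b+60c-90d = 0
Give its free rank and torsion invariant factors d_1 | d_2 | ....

rank_ℚ(R)=2; free=4−2=2
SNF(R) diag = [3, 6] → torsion [3, 6]

Answer: M ≅ ℤ^2 ⊕ ℤ/3 ⊕ ℤ/6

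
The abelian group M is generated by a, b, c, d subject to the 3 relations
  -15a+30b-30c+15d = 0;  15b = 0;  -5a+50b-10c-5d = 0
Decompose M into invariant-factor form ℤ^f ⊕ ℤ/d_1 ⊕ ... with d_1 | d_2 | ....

Answer: M ≅ ℤ^1 ⊕ ℤ/5 ⊕ ℤ/15 ⊕ ℤ/30

Derivation:
rank_ℚ(R)=3; free=4−3=1
SNF(R) diag = [5, 15, 30] → torsion [5, 15, 30]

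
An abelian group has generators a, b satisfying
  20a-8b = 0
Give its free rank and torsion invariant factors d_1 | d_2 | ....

Answer: M ≅ ℤ^1 ⊕ ℤ/4

Derivation:
rank_ℚ(R)=1; free=2−1=1
SNF(R) diag = [4] → torsion [4]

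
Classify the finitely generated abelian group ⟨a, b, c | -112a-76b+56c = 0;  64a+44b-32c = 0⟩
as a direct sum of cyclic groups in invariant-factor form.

Answer: M ≅ ℤ^1 ⊕ ℤ/4 ⊕ ℤ/8

Derivation:
rank_ℚ(R)=2; free=3−2=1
SNF(R) diag = [4, 8] → torsion [4, 8]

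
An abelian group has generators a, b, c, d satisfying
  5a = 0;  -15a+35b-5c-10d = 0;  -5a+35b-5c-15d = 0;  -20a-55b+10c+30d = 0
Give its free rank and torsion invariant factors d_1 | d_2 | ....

rank_ℚ(R)=4; free=4−4=0
SNF(R) diag = [5, 5, 5, 15] → torsion [5, 5, 5, 15]

Answer: M ≅ ℤ/5 ⊕ ℤ/5 ⊕ ℤ/5 ⊕ ℤ/15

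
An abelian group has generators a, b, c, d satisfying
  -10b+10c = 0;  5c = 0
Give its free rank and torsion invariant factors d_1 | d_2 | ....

rank_ℚ(R)=2; free=4−2=2
SNF(R) diag = [5, 10] → torsion [5, 10]

Answer: M ≅ ℤ^2 ⊕ ℤ/5 ⊕ ℤ/10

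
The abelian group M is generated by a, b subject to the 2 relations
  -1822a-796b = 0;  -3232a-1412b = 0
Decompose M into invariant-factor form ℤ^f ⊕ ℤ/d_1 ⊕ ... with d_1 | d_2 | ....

Answer: M ≅ ℤ/2 ⊕ ℤ/4

Derivation:
rank_ℚ(R)=2; free=2−2=0
SNF(R) diag = [2, 4] → torsion [2, 4]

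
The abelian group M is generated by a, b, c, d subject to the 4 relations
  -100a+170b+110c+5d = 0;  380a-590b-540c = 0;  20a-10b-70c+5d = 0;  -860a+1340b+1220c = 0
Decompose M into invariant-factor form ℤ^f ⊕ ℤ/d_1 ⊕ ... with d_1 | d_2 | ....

rank_ℚ(R)=4; free=4−4=0
SNF(R) diag = [5, 10, 20, 60] → torsion [5, 10, 20, 60]

Answer: M ≅ ℤ/5 ⊕ ℤ/10 ⊕ ℤ/20 ⊕ ℤ/60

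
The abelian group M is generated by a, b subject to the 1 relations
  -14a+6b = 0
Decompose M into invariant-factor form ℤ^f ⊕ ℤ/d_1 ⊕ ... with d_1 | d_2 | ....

rank_ℚ(R)=1; free=2−1=1
SNF(R) diag = [2] → torsion [2]

Answer: M ≅ ℤ^1 ⊕ ℤ/2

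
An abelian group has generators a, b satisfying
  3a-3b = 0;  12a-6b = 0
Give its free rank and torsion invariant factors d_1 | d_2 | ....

Answer: M ≅ ℤ/3 ⊕ ℤ/6

Derivation:
rank_ℚ(R)=2; free=2−2=0
SNF(R) diag = [3, 6] → torsion [3, 6]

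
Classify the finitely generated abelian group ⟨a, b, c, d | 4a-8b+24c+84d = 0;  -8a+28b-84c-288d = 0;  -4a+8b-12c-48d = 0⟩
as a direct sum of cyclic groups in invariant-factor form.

Answer: M ≅ ℤ^1 ⊕ ℤ/4 ⊕ ℤ/12 ⊕ ℤ/12

Derivation:
rank_ℚ(R)=3; free=4−3=1
SNF(R) diag = [4, 12, 12] → torsion [4, 12, 12]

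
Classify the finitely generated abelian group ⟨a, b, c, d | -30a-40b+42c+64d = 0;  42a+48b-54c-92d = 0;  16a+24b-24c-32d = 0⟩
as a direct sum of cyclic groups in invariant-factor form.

Answer: M ≅ ℤ^1 ⊕ ℤ/2 ⊕ ℤ/4 ⊕ ℤ/8

Derivation:
rank_ℚ(R)=3; free=4−3=1
SNF(R) diag = [2, 4, 8] → torsion [2, 4, 8]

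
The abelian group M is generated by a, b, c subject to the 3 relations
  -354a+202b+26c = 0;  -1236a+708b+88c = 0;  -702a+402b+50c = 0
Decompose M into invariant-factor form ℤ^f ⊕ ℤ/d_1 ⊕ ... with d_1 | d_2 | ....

Answer: M ≅ ℤ/2 ⊕ ℤ/4 ⊕ ℤ/12

Derivation:
rank_ℚ(R)=3; free=3−3=0
SNF(R) diag = [2, 4, 12] → torsion [2, 4, 12]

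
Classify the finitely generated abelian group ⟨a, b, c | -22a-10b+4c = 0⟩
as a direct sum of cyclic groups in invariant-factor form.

rank_ℚ(R)=1; free=3−1=2
SNF(R) diag = [2] → torsion [2]

Answer: M ≅ ℤ^2 ⊕ ℤ/2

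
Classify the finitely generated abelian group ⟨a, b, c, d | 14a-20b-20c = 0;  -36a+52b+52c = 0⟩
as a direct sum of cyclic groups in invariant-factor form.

Answer: M ≅ ℤ^2 ⊕ ℤ/2 ⊕ ℤ/4

Derivation:
rank_ℚ(R)=2; free=4−2=2
SNF(R) diag = [2, 4] → torsion [2, 4]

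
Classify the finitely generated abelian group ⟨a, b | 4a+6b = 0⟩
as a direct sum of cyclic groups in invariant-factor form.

rank_ℚ(R)=1; free=2−1=1
SNF(R) diag = [2] → torsion [2]

Answer: M ≅ ℤ^1 ⊕ ℤ/2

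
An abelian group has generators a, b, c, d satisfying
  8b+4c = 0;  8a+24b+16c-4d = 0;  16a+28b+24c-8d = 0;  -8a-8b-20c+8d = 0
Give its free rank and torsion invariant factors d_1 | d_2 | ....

Answer: M ≅ ℤ/4 ⊕ ℤ/4 ⊕ ℤ/4 ⊕ ℤ/8

Derivation:
rank_ℚ(R)=4; free=4−4=0
SNF(R) diag = [4, 4, 4, 8] → torsion [4, 4, 4, 8]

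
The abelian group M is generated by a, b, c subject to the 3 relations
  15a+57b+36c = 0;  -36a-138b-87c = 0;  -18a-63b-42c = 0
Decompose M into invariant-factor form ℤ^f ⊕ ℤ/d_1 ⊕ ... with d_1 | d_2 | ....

rank_ℚ(R)=3; free=3−3=0
SNF(R) diag = [3, 3, 3] → torsion [3, 3, 3]

Answer: M ≅ ℤ/3 ⊕ ℤ/3 ⊕ ℤ/3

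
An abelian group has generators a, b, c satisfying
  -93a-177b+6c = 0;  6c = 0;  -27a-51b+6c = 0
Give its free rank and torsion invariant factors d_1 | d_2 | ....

rank_ℚ(R)=3; free=3−3=0
SNF(R) diag = [3, 6, 12] → torsion [3, 6, 12]

Answer: M ≅ ℤ/3 ⊕ ℤ/6 ⊕ ℤ/12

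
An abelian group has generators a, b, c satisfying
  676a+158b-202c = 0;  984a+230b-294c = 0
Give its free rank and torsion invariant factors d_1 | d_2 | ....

Answer: M ≅ ℤ^1 ⊕ ℤ/2 ⊕ ℤ/4

Derivation:
rank_ℚ(R)=2; free=3−2=1
SNF(R) diag = [2, 4] → torsion [2, 4]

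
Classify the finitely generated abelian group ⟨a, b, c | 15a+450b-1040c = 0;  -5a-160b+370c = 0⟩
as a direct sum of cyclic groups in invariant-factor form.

rank_ℚ(R)=2; free=3−2=1
SNF(R) diag = [5, 10] → torsion [5, 10]

Answer: M ≅ ℤ^1 ⊕ ℤ/5 ⊕ ℤ/10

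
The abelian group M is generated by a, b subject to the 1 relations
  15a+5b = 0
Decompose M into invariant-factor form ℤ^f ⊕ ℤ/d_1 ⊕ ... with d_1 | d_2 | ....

Answer: M ≅ ℤ^1 ⊕ ℤ/5

Derivation:
rank_ℚ(R)=1; free=2−1=1
SNF(R) diag = [5] → torsion [5]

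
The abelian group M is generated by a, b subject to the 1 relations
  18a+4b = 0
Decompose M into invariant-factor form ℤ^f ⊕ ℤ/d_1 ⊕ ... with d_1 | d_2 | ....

Answer: M ≅ ℤ^1 ⊕ ℤ/2

Derivation:
rank_ℚ(R)=1; free=2−1=1
SNF(R) diag = [2] → torsion [2]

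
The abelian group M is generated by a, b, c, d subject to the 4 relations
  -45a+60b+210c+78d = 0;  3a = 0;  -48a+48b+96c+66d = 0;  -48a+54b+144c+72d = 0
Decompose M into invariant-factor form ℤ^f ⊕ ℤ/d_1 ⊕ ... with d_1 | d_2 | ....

rank_ℚ(R)=4; free=4−4=0
SNF(R) diag = [3, 6, 18, 18] → torsion [3, 6, 18, 18]

Answer: M ≅ ℤ/3 ⊕ ℤ/6 ⊕ ℤ/18 ⊕ ℤ/18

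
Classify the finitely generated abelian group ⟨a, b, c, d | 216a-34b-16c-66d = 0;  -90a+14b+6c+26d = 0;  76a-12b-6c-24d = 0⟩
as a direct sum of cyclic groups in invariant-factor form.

rank_ℚ(R)=3; free=4−3=1
SNF(R) diag = [2, 2, 2] → torsion [2, 2, 2]

Answer: M ≅ ℤ^1 ⊕ ℤ/2 ⊕ ℤ/2 ⊕ ℤ/2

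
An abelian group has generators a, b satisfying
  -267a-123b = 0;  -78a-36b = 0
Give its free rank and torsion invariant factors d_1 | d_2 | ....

Answer: M ≅ ℤ/3 ⊕ ℤ/6

Derivation:
rank_ℚ(R)=2; free=2−2=0
SNF(R) diag = [3, 6] → torsion [3, 6]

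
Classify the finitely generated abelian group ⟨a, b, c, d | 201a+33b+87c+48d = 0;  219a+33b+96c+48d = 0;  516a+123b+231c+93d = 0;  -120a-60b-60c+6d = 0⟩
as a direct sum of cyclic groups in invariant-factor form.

Answer: M ≅ ℤ/3 ⊕ ℤ/9 ⊕ ℤ/27 ⊕ ℤ/54

Derivation:
rank_ℚ(R)=4; free=4−4=0
SNF(R) diag = [3, 9, 27, 54] → torsion [3, 9, 27, 54]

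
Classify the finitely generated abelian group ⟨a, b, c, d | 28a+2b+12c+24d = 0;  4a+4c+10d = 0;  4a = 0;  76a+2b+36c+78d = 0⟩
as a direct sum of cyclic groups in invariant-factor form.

rank_ℚ(R)=4; free=4−4=0
SNF(R) diag = [2, 2, 4, 12] → torsion [2, 2, 4, 12]

Answer: M ≅ ℤ/2 ⊕ ℤ/2 ⊕ ℤ/4 ⊕ ℤ/12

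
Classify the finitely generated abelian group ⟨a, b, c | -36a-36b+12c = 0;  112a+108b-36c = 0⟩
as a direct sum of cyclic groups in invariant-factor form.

Answer: M ≅ ℤ^1 ⊕ ℤ/4 ⊕ ℤ/12

Derivation:
rank_ℚ(R)=2; free=3−2=1
SNF(R) diag = [4, 12] → torsion [4, 12]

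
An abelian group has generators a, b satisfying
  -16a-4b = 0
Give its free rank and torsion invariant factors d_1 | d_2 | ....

Answer: M ≅ ℤ^1 ⊕ ℤ/4

Derivation:
rank_ℚ(R)=1; free=2−1=1
SNF(R) diag = [4] → torsion [4]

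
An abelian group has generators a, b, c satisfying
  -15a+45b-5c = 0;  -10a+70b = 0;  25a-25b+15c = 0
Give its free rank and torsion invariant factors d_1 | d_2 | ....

Answer: M ≅ ℤ/5 ⊕ ℤ/10 ⊕ ℤ/30

Derivation:
rank_ℚ(R)=3; free=3−3=0
SNF(R) diag = [5, 10, 30] → torsion [5, 10, 30]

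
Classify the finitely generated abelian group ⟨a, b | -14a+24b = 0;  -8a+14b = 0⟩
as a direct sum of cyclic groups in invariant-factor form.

Answer: M ≅ ℤ/2 ⊕ ℤ/2

Derivation:
rank_ℚ(R)=2; free=2−2=0
SNF(R) diag = [2, 2] → torsion [2, 2]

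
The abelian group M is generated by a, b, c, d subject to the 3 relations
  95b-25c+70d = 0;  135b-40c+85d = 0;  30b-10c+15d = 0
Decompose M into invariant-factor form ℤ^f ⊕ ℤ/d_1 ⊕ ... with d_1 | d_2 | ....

rank_ℚ(R)=3; free=4−3=1
SNF(R) diag = [5, 5, 5] → torsion [5, 5, 5]

Answer: M ≅ ℤ^1 ⊕ ℤ/5 ⊕ ℤ/5 ⊕ ℤ/5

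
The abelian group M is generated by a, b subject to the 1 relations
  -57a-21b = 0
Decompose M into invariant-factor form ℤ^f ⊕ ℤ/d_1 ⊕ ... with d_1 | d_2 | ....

rank_ℚ(R)=1; free=2−1=1
SNF(R) diag = [3] → torsion [3]

Answer: M ≅ ℤ^1 ⊕ ℤ/3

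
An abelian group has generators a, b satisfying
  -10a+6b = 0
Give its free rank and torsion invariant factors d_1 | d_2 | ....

Answer: M ≅ ℤ^1 ⊕ ℤ/2

Derivation:
rank_ℚ(R)=1; free=2−1=1
SNF(R) diag = [2] → torsion [2]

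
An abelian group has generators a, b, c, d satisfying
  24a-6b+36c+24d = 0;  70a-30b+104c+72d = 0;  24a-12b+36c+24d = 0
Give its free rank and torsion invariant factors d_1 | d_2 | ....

Answer: M ≅ ℤ^1 ⊕ ℤ/2 ⊕ ℤ/6 ⊕ ℤ/12

Derivation:
rank_ℚ(R)=3; free=4−3=1
SNF(R) diag = [2, 6, 12] → torsion [2, 6, 12]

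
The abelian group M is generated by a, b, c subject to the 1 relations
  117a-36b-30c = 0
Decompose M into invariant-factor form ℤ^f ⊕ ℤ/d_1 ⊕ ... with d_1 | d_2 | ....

Answer: M ≅ ℤ^2 ⊕ ℤ/3

Derivation:
rank_ℚ(R)=1; free=3−1=2
SNF(R) diag = [3] → torsion [3]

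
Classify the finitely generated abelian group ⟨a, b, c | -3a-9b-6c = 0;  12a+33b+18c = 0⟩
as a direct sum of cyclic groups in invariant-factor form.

Answer: M ≅ ℤ^1 ⊕ ℤ/3 ⊕ ℤ/3

Derivation:
rank_ℚ(R)=2; free=3−2=1
SNF(R) diag = [3, 3] → torsion [3, 3]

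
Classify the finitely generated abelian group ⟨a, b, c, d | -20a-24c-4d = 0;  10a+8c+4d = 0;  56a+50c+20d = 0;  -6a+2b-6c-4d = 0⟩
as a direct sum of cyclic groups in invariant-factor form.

rank_ℚ(R)=4; free=4−4=0
SNF(R) diag = [2, 2, 2, 4] → torsion [2, 2, 2, 4]

Answer: M ≅ ℤ/2 ⊕ ℤ/2 ⊕ ℤ/2 ⊕ ℤ/4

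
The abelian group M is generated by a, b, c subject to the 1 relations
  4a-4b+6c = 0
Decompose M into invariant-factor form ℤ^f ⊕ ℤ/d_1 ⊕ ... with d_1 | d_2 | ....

rank_ℚ(R)=1; free=3−1=2
SNF(R) diag = [2] → torsion [2]

Answer: M ≅ ℤ^2 ⊕ ℤ/2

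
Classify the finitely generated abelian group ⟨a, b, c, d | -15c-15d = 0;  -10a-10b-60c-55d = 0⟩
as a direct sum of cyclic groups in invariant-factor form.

rank_ℚ(R)=2; free=4−2=2
SNF(R) diag = [5, 15] → torsion [5, 15]

Answer: M ≅ ℤ^2 ⊕ ℤ/5 ⊕ ℤ/15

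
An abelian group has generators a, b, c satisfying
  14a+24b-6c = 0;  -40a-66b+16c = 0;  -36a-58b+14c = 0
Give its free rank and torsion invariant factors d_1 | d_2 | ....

rank_ℚ(R)=3; free=3−3=0
SNF(R) diag = [2, 2, 2] → torsion [2, 2, 2]

Answer: M ≅ ℤ/2 ⊕ ℤ/2 ⊕ ℤ/2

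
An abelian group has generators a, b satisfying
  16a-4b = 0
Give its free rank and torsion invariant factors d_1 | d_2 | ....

rank_ℚ(R)=1; free=2−1=1
SNF(R) diag = [4] → torsion [4]

Answer: M ≅ ℤ^1 ⊕ ℤ/4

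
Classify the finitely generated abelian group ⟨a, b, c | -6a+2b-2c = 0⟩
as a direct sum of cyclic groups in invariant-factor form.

rank_ℚ(R)=1; free=3−1=2
SNF(R) diag = [2] → torsion [2]

Answer: M ≅ ℤ^2 ⊕ ℤ/2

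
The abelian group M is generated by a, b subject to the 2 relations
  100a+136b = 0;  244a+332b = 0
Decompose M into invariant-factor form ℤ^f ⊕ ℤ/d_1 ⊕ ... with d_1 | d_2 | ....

rank_ℚ(R)=2; free=2−2=0
SNF(R) diag = [4, 4] → torsion [4, 4]

Answer: M ≅ ℤ/4 ⊕ ℤ/4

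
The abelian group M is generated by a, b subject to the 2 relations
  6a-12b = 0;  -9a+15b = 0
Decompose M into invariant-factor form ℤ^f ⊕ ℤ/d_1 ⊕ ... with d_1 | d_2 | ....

Answer: M ≅ ℤ/3 ⊕ ℤ/6

Derivation:
rank_ℚ(R)=2; free=2−2=0
SNF(R) diag = [3, 6] → torsion [3, 6]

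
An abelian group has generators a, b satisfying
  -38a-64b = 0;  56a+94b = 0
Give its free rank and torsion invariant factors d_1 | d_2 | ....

Answer: M ≅ ℤ/2 ⊕ ℤ/6

Derivation:
rank_ℚ(R)=2; free=2−2=0
SNF(R) diag = [2, 6] → torsion [2, 6]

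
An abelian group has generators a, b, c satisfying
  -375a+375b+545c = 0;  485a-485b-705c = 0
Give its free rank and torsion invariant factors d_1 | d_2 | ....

rank_ℚ(R)=2; free=3−2=1
SNF(R) diag = [5, 10] → torsion [5, 10]

Answer: M ≅ ℤ^1 ⊕ ℤ/5 ⊕ ℤ/10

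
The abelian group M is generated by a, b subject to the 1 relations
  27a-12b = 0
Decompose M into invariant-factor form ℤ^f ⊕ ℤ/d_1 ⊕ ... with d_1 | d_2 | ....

Answer: M ≅ ℤ^1 ⊕ ℤ/3

Derivation:
rank_ℚ(R)=1; free=2−1=1
SNF(R) diag = [3] → torsion [3]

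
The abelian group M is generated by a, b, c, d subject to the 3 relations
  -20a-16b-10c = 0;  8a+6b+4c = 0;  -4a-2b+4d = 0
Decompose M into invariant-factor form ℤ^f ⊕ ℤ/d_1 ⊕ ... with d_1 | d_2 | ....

Answer: M ≅ ℤ^1 ⊕ ℤ/2 ⊕ ℤ/2 ⊕ ℤ/4

Derivation:
rank_ℚ(R)=3; free=4−3=1
SNF(R) diag = [2, 2, 4] → torsion [2, 2, 4]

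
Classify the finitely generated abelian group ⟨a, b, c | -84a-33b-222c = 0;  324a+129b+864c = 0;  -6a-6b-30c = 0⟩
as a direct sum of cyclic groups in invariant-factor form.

Answer: M ≅ ℤ/3 ⊕ ℤ/6 ⊕ ℤ/18

Derivation:
rank_ℚ(R)=3; free=3−3=0
SNF(R) diag = [3, 6, 18] → torsion [3, 6, 18]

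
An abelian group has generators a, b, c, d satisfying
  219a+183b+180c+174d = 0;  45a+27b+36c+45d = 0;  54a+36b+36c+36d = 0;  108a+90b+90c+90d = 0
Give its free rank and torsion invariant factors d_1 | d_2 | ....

rank_ℚ(R)=4; free=4−4=0
SNF(R) diag = [3, 9, 18, 54] → torsion [3, 9, 18, 54]

Answer: M ≅ ℤ/3 ⊕ ℤ/9 ⊕ ℤ/18 ⊕ ℤ/54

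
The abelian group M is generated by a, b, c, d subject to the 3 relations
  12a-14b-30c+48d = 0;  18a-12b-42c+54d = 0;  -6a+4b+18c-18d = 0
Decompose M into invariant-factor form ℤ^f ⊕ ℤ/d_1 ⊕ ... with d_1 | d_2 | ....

rank_ℚ(R)=3; free=4−3=1
SNF(R) diag = [2, 6, 12] → torsion [2, 6, 12]

Answer: M ≅ ℤ^1 ⊕ ℤ/2 ⊕ ℤ/6 ⊕ ℤ/12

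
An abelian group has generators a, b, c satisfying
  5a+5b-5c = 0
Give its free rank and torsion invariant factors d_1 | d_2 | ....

Answer: M ≅ ℤ^2 ⊕ ℤ/5

Derivation:
rank_ℚ(R)=1; free=3−1=2
SNF(R) diag = [5] → torsion [5]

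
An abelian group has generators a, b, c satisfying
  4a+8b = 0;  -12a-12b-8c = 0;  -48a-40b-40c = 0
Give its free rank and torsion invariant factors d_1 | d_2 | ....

rank_ℚ(R)=3; free=3−3=0
SNF(R) diag = [4, 4, 8] → torsion [4, 4, 8]

Answer: M ≅ ℤ/4 ⊕ ℤ/4 ⊕ ℤ/8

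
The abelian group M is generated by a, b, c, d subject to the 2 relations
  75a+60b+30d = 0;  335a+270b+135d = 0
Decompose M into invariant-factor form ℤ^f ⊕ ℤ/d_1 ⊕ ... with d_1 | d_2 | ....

Answer: M ≅ ℤ^2 ⊕ ℤ/5 ⊕ ℤ/15

Derivation:
rank_ℚ(R)=2; free=4−2=2
SNF(R) diag = [5, 15] → torsion [5, 15]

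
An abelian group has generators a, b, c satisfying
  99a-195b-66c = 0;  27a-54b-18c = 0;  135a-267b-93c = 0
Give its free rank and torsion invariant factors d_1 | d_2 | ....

Answer: M ≅ ℤ/3 ⊕ ℤ/9 ⊕ ℤ/9

Derivation:
rank_ℚ(R)=3; free=3−3=0
SNF(R) diag = [3, 9, 9] → torsion [3, 9, 9]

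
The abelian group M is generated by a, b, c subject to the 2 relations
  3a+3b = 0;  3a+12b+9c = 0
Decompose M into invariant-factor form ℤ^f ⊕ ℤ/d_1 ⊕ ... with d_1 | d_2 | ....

rank_ℚ(R)=2; free=3−2=1
SNF(R) diag = [3, 9] → torsion [3, 9]

Answer: M ≅ ℤ^1 ⊕ ℤ/3 ⊕ ℤ/9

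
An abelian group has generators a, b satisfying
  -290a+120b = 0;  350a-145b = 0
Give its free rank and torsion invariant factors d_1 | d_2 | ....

rank_ℚ(R)=2; free=2−2=0
SNF(R) diag = [5, 10] → torsion [5, 10]

Answer: M ≅ ℤ/5 ⊕ ℤ/10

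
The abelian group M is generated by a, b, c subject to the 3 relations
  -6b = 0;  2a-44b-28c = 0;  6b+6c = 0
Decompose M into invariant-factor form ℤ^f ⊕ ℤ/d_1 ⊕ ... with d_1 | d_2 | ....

rank_ℚ(R)=3; free=3−3=0
SNF(R) diag = [2, 6, 6] → torsion [2, 6, 6]

Answer: M ≅ ℤ/2 ⊕ ℤ/6 ⊕ ℤ/6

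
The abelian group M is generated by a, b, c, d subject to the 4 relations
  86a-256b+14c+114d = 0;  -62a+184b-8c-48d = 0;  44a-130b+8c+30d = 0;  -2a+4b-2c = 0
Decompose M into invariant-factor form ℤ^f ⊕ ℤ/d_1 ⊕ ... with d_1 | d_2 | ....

rank_ℚ(R)=4; free=4−4=0
SNF(R) diag = [2, 6, 18, 54] → torsion [2, 6, 18, 54]

Answer: M ≅ ℤ/2 ⊕ ℤ/6 ⊕ ℤ/18 ⊕ ℤ/54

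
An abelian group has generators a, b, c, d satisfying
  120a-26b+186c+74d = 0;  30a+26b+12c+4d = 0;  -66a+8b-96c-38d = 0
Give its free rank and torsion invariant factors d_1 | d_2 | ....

rank_ℚ(R)=3; free=4−3=1
SNF(R) diag = [2, 6, 18] → torsion [2, 6, 18]

Answer: M ≅ ℤ^1 ⊕ ℤ/2 ⊕ ℤ/6 ⊕ ℤ/18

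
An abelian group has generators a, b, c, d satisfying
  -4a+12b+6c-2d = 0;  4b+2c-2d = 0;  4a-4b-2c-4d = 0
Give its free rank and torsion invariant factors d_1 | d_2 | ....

rank_ℚ(R)=3; free=4−3=1
SNF(R) diag = [2, 2, 4] → torsion [2, 2, 4]

Answer: M ≅ ℤ^1 ⊕ ℤ/2 ⊕ ℤ/2 ⊕ ℤ/4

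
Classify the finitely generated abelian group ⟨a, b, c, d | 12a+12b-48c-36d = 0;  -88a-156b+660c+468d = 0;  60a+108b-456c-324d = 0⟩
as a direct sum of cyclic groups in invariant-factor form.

rank_ℚ(R)=3; free=4−3=1
SNF(R) diag = [4, 12, 24] → torsion [4, 12, 24]

Answer: M ≅ ℤ^1 ⊕ ℤ/4 ⊕ ℤ/12 ⊕ ℤ/24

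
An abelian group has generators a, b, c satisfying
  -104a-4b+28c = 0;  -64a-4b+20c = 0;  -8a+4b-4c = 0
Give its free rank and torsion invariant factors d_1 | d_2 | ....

Answer: M ≅ ℤ/4 ⊕ ℤ/8 ⊕ ℤ/8

Derivation:
rank_ℚ(R)=3; free=3−3=0
SNF(R) diag = [4, 8, 8] → torsion [4, 8, 8]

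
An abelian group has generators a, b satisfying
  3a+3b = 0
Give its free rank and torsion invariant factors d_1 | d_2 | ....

Answer: M ≅ ℤ^1 ⊕ ℤ/3

Derivation:
rank_ℚ(R)=1; free=2−1=1
SNF(R) diag = [3] → torsion [3]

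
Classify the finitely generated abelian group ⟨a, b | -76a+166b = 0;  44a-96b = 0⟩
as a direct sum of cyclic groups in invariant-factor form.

Answer: M ≅ ℤ/2 ⊕ ℤ/4

Derivation:
rank_ℚ(R)=2; free=2−2=0
SNF(R) diag = [2, 4] → torsion [2, 4]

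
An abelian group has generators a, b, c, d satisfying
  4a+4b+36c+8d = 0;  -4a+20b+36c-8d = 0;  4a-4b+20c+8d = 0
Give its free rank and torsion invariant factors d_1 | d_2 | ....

Answer: M ≅ ℤ^1 ⊕ ℤ/4 ⊕ ℤ/8 ⊕ ℤ/24

Derivation:
rank_ℚ(R)=3; free=4−3=1
SNF(R) diag = [4, 8, 24] → torsion [4, 8, 24]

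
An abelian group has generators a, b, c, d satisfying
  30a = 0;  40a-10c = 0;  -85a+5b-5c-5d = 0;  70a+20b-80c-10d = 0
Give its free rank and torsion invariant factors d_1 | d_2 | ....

Answer: M ≅ ℤ/5 ⊕ ℤ/10 ⊕ ℤ/10 ⊕ ℤ/30

Derivation:
rank_ℚ(R)=4; free=4−4=0
SNF(R) diag = [5, 10, 10, 30] → torsion [5, 10, 10, 30]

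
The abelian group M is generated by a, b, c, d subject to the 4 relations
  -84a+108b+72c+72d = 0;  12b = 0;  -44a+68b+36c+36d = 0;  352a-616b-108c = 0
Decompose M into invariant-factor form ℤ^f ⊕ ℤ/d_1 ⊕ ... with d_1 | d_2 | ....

rank_ℚ(R)=4; free=4−4=0
SNF(R) diag = [4, 12, 36, 108] → torsion [4, 12, 36, 108]

Answer: M ≅ ℤ/4 ⊕ ℤ/12 ⊕ ℤ/36 ⊕ ℤ/108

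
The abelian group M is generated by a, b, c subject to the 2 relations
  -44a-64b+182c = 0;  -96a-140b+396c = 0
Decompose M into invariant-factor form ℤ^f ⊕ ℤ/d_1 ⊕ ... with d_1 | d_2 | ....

rank_ℚ(R)=2; free=3−2=1
SNF(R) diag = [2, 4] → torsion [2, 4]

Answer: M ≅ ℤ^1 ⊕ ℤ/2 ⊕ ℤ/4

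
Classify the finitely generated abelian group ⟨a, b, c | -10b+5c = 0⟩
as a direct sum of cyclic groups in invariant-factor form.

rank_ℚ(R)=1; free=3−1=2
SNF(R) diag = [5] → torsion [5]

Answer: M ≅ ℤ^2 ⊕ ℤ/5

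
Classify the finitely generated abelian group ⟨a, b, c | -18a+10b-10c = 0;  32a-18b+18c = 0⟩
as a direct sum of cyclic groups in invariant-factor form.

rank_ℚ(R)=2; free=3−2=1
SNF(R) diag = [2, 2] → torsion [2, 2]

Answer: M ≅ ℤ^1 ⊕ ℤ/2 ⊕ ℤ/2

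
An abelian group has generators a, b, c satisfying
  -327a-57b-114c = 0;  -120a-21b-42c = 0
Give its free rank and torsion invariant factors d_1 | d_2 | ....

rank_ℚ(R)=2; free=3−2=1
SNF(R) diag = [3, 9] → torsion [3, 9]

Answer: M ≅ ℤ^1 ⊕ ℤ/3 ⊕ ℤ/9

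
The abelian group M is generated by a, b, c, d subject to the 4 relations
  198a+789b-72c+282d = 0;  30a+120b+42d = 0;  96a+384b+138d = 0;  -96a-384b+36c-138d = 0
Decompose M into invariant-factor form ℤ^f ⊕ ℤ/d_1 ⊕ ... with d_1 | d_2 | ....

Answer: M ≅ ℤ/3 ⊕ ℤ/6 ⊕ ℤ/18 ⊕ ℤ/36

Derivation:
rank_ℚ(R)=4; free=4−4=0
SNF(R) diag = [3, 6, 18, 36] → torsion [3, 6, 18, 36]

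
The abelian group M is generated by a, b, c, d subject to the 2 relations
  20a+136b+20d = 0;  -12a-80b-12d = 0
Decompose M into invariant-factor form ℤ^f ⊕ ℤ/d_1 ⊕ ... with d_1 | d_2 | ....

Answer: M ≅ ℤ^2 ⊕ ℤ/4 ⊕ ℤ/8

Derivation:
rank_ℚ(R)=2; free=4−2=2
SNF(R) diag = [4, 8] → torsion [4, 8]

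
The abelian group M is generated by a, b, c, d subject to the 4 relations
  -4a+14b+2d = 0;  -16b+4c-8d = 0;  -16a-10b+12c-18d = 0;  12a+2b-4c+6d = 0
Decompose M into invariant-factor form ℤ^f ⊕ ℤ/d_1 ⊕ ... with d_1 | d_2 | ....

Answer: M ≅ ℤ/2 ⊕ ℤ/4 ⊕ ℤ/4 ⊕ ℤ/8

Derivation:
rank_ℚ(R)=4; free=4−4=0
SNF(R) diag = [2, 4, 4, 8] → torsion [2, 4, 4, 8]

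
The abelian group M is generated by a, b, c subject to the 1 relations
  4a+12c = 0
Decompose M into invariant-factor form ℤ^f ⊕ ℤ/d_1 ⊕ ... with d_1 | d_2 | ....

rank_ℚ(R)=1; free=3−1=2
SNF(R) diag = [4] → torsion [4]

Answer: M ≅ ℤ^2 ⊕ ℤ/4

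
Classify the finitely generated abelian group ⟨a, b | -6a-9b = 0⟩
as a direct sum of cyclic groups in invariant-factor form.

rank_ℚ(R)=1; free=2−1=1
SNF(R) diag = [3] → torsion [3]

Answer: M ≅ ℤ^1 ⊕ ℤ/3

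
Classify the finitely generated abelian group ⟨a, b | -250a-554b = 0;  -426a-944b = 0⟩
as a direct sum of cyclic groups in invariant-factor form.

rank_ℚ(R)=2; free=2−2=0
SNF(R) diag = [2, 2] → torsion [2, 2]

Answer: M ≅ ℤ/2 ⊕ ℤ/2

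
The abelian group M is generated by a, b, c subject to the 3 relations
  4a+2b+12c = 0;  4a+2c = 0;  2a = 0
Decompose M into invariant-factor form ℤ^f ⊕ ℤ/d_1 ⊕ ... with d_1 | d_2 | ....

rank_ℚ(R)=3; free=3−3=0
SNF(R) diag = [2, 2, 2] → torsion [2, 2, 2]

Answer: M ≅ ℤ/2 ⊕ ℤ/2 ⊕ ℤ/2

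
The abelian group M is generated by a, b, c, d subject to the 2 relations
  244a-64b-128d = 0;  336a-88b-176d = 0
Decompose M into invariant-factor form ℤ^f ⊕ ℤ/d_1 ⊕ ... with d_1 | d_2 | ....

Answer: M ≅ ℤ^2 ⊕ ℤ/4 ⊕ ℤ/8

Derivation:
rank_ℚ(R)=2; free=4−2=2
SNF(R) diag = [4, 8] → torsion [4, 8]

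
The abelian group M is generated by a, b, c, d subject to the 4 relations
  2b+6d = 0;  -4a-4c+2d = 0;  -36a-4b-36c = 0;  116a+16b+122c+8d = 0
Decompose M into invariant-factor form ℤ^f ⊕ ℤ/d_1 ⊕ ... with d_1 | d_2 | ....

rank_ℚ(R)=4; free=4−4=0
SNF(R) diag = [2, 2, 6, 12] → torsion [2, 2, 6, 12]

Answer: M ≅ ℤ/2 ⊕ ℤ/2 ⊕ ℤ/6 ⊕ ℤ/12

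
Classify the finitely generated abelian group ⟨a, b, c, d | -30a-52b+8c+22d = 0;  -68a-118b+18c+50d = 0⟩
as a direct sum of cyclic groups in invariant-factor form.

Answer: M ≅ ℤ^2 ⊕ ℤ/2 ⊕ ℤ/2

Derivation:
rank_ℚ(R)=2; free=4−2=2
SNF(R) diag = [2, 2] → torsion [2, 2]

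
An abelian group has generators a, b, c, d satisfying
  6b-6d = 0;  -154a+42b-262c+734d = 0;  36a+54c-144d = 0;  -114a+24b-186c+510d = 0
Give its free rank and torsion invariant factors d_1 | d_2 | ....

rank_ℚ(R)=4; free=4−4=0
SNF(R) diag = [2, 6, 18, 18] → torsion [2, 6, 18, 18]

Answer: M ≅ ℤ/2 ⊕ ℤ/6 ⊕ ℤ/18 ⊕ ℤ/18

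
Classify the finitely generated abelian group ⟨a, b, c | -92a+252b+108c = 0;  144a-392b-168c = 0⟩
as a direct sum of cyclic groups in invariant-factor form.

rank_ℚ(R)=2; free=3−2=1
SNF(R) diag = [4, 8] → torsion [4, 8]

Answer: M ≅ ℤ^1 ⊕ ℤ/4 ⊕ ℤ/8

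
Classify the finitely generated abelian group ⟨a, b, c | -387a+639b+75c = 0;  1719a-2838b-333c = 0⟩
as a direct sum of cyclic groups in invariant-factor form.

Answer: M ≅ ℤ^1 ⊕ ℤ/3 ⊕ ℤ/3

Derivation:
rank_ℚ(R)=2; free=3−2=1
SNF(R) diag = [3, 3] → torsion [3, 3]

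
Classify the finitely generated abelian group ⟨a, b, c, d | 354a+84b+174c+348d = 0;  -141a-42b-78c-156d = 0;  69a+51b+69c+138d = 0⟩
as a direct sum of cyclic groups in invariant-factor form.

Answer: M ≅ ℤ^1 ⊕ ℤ/3 ⊕ ℤ/9 ⊕ ℤ/18

Derivation:
rank_ℚ(R)=3; free=4−3=1
SNF(R) diag = [3, 9, 18] → torsion [3, 9, 18]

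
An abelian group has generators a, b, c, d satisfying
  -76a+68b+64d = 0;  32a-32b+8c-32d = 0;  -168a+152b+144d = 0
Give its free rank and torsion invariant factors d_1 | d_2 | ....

rank_ℚ(R)=3; free=4−3=1
SNF(R) diag = [4, 8, 16] → torsion [4, 8, 16]

Answer: M ≅ ℤ^1 ⊕ ℤ/4 ⊕ ℤ/8 ⊕ ℤ/16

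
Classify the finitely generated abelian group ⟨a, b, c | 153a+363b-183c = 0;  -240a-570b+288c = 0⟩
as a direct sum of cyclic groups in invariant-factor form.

rank_ℚ(R)=2; free=3−2=1
SNF(R) diag = [3, 6] → torsion [3, 6]

Answer: M ≅ ℤ^1 ⊕ ℤ/3 ⊕ ℤ/6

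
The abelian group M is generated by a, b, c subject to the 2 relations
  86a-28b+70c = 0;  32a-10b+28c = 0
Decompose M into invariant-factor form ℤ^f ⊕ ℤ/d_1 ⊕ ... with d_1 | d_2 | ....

Answer: M ≅ ℤ^1 ⊕ ℤ/2 ⊕ ℤ/6

Derivation:
rank_ℚ(R)=2; free=3−2=1
SNF(R) diag = [2, 6] → torsion [2, 6]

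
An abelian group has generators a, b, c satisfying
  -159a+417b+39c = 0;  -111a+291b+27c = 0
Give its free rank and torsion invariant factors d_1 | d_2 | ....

rank_ℚ(R)=2; free=3−2=1
SNF(R) diag = [3, 6] → torsion [3, 6]

Answer: M ≅ ℤ^1 ⊕ ℤ/3 ⊕ ℤ/6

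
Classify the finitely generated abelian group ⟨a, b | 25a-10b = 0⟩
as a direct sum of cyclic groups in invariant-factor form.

rank_ℚ(R)=1; free=2−1=1
SNF(R) diag = [5] → torsion [5]

Answer: M ≅ ℤ^1 ⊕ ℤ/5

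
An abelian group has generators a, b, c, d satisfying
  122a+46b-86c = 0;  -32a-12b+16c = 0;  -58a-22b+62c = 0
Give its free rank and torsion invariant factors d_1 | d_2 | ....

rank_ℚ(R)=3; free=4−3=1
SNF(R) diag = [2, 4, 8] → torsion [2, 4, 8]

Answer: M ≅ ℤ^1 ⊕ ℤ/2 ⊕ ℤ/4 ⊕ ℤ/8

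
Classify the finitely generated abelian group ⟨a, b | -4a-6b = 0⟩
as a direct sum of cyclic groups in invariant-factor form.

rank_ℚ(R)=1; free=2−1=1
SNF(R) diag = [2] → torsion [2]

Answer: M ≅ ℤ^1 ⊕ ℤ/2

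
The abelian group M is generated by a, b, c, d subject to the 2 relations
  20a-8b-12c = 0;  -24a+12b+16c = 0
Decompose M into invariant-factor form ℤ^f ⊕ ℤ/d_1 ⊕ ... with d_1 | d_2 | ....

Answer: M ≅ ℤ^2 ⊕ ℤ/4 ⊕ ℤ/4

Derivation:
rank_ℚ(R)=2; free=4−2=2
SNF(R) diag = [4, 4] → torsion [4, 4]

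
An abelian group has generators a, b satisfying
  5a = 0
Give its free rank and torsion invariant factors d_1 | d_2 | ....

Answer: M ≅ ℤ^1 ⊕ ℤ/5

Derivation:
rank_ℚ(R)=1; free=2−1=1
SNF(R) diag = [5] → torsion [5]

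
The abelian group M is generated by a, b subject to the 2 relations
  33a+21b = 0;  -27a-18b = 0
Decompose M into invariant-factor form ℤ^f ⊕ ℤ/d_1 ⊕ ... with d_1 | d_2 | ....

rank_ℚ(R)=2; free=2−2=0
SNF(R) diag = [3, 9] → torsion [3, 9]

Answer: M ≅ ℤ/3 ⊕ ℤ/9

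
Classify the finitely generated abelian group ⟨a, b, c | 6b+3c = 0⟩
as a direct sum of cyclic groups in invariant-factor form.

Answer: M ≅ ℤ^2 ⊕ ℤ/3

Derivation:
rank_ℚ(R)=1; free=3−1=2
SNF(R) diag = [3] → torsion [3]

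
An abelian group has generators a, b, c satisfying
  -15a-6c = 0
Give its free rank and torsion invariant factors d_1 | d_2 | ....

Answer: M ≅ ℤ^2 ⊕ ℤ/3

Derivation:
rank_ℚ(R)=1; free=3−1=2
SNF(R) diag = [3] → torsion [3]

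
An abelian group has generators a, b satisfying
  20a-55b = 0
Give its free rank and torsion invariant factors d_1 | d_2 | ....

Answer: M ≅ ℤ^1 ⊕ ℤ/5

Derivation:
rank_ℚ(R)=1; free=2−1=1
SNF(R) diag = [5] → torsion [5]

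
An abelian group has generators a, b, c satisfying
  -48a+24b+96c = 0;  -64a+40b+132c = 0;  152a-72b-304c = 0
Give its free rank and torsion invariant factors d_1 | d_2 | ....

Answer: M ≅ ℤ/4 ⊕ ℤ/8 ⊕ ℤ/24

Derivation:
rank_ℚ(R)=3; free=3−3=0
SNF(R) diag = [4, 8, 24] → torsion [4, 8, 24]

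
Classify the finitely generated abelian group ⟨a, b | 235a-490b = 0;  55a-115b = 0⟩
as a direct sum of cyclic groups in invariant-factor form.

rank_ℚ(R)=2; free=2−2=0
SNF(R) diag = [5, 15] → torsion [5, 15]

Answer: M ≅ ℤ/5 ⊕ ℤ/15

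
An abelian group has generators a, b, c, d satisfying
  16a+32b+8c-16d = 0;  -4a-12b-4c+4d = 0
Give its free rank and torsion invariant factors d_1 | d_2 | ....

rank_ℚ(R)=2; free=4−2=2
SNF(R) diag = [4, 8] → torsion [4, 8]

Answer: M ≅ ℤ^2 ⊕ ℤ/4 ⊕ ℤ/8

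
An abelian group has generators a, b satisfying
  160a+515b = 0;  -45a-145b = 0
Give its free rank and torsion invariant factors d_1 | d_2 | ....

Answer: M ≅ ℤ/5 ⊕ ℤ/5

Derivation:
rank_ℚ(R)=2; free=2−2=0
SNF(R) diag = [5, 5] → torsion [5, 5]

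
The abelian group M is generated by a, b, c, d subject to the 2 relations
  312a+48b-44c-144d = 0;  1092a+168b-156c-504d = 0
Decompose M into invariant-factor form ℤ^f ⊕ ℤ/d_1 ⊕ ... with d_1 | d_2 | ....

rank_ℚ(R)=2; free=4−2=2
SNF(R) diag = [4, 12] → torsion [4, 12]

Answer: M ≅ ℤ^2 ⊕ ℤ/4 ⊕ ℤ/12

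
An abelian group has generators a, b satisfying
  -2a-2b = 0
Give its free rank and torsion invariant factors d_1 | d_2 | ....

rank_ℚ(R)=1; free=2−1=1
SNF(R) diag = [2] → torsion [2]

Answer: M ≅ ℤ^1 ⊕ ℤ/2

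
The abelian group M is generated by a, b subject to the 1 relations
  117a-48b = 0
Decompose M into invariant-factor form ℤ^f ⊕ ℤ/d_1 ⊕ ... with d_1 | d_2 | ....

Answer: M ≅ ℤ^1 ⊕ ℤ/3

Derivation:
rank_ℚ(R)=1; free=2−1=1
SNF(R) diag = [3] → torsion [3]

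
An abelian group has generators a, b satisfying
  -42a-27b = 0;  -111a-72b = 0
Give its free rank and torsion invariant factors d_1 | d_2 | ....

Answer: M ≅ ℤ/3 ⊕ ℤ/9

Derivation:
rank_ℚ(R)=2; free=2−2=0
SNF(R) diag = [3, 9] → torsion [3, 9]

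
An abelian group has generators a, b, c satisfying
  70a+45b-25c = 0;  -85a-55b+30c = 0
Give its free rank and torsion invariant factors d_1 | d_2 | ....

rank_ℚ(R)=2; free=3−2=1
SNF(R) diag = [5, 5] → torsion [5, 5]

Answer: M ≅ ℤ^1 ⊕ ℤ/5 ⊕ ℤ/5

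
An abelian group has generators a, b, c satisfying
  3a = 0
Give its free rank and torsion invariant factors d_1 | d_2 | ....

Answer: M ≅ ℤ^2 ⊕ ℤ/3

Derivation:
rank_ℚ(R)=1; free=3−1=2
SNF(R) diag = [3] → torsion [3]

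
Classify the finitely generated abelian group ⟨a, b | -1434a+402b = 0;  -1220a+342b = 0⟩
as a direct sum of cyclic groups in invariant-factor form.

rank_ℚ(R)=2; free=2−2=0
SNF(R) diag = [2, 6] → torsion [2, 6]

Answer: M ≅ ℤ/2 ⊕ ℤ/6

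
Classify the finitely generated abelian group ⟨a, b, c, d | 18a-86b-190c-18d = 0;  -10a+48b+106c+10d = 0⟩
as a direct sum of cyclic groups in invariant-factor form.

Answer: M ≅ ℤ^2 ⊕ ℤ/2 ⊕ ℤ/2

Derivation:
rank_ℚ(R)=2; free=4−2=2
SNF(R) diag = [2, 2] → torsion [2, 2]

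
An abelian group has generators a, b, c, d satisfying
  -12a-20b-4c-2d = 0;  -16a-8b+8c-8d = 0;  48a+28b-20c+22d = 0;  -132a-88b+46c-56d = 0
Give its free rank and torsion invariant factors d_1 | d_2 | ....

rank_ℚ(R)=4; free=4−4=0
SNF(R) diag = [2, 2, 4, 8] → torsion [2, 2, 4, 8]

Answer: M ≅ ℤ/2 ⊕ ℤ/2 ⊕ ℤ/4 ⊕ ℤ/8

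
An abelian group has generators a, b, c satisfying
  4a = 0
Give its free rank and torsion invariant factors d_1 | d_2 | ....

Answer: M ≅ ℤ^2 ⊕ ℤ/4

Derivation:
rank_ℚ(R)=1; free=3−1=2
SNF(R) diag = [4] → torsion [4]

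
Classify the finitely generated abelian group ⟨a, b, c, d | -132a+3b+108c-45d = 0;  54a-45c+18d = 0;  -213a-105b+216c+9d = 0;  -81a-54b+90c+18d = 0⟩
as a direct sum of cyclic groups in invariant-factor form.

Answer: M ≅ ℤ/3 ⊕ ℤ/9 ⊕ ℤ/27 ⊕ ℤ/54

Derivation:
rank_ℚ(R)=4; free=4−4=0
SNF(R) diag = [3, 9, 27, 54] → torsion [3, 9, 27, 54]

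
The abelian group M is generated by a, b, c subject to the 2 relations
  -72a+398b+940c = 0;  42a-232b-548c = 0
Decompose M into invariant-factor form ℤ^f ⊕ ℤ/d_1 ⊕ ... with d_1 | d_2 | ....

rank_ℚ(R)=2; free=3−2=1
SNF(R) diag = [2, 6] → torsion [2, 6]

Answer: M ≅ ℤ^1 ⊕ ℤ/2 ⊕ ℤ/6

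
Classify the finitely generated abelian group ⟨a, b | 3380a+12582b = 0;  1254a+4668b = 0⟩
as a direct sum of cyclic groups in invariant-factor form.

rank_ℚ(R)=2; free=2−2=0
SNF(R) diag = [2, 6] → torsion [2, 6]

Answer: M ≅ ℤ/2 ⊕ ℤ/6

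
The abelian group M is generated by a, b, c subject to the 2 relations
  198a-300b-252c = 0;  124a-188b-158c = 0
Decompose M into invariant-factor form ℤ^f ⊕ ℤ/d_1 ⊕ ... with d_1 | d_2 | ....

rank_ℚ(R)=2; free=3−2=1
SNF(R) diag = [2, 6] → torsion [2, 6]

Answer: M ≅ ℤ^1 ⊕ ℤ/2 ⊕ ℤ/6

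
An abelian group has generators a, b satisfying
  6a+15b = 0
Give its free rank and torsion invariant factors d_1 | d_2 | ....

rank_ℚ(R)=1; free=2−1=1
SNF(R) diag = [3] → torsion [3]

Answer: M ≅ ℤ^1 ⊕ ℤ/3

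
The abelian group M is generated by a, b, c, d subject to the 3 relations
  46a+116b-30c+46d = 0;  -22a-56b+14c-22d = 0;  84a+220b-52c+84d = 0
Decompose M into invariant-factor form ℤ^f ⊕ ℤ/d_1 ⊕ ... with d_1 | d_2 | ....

rank_ℚ(R)=3; free=4−3=1
SNF(R) diag = [2, 4, 8] → torsion [2, 4, 8]

Answer: M ≅ ℤ^1 ⊕ ℤ/2 ⊕ ℤ/4 ⊕ ℤ/8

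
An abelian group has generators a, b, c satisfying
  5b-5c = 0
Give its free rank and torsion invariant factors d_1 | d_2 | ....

rank_ℚ(R)=1; free=3−1=2
SNF(R) diag = [5] → torsion [5]

Answer: M ≅ ℤ^2 ⊕ ℤ/5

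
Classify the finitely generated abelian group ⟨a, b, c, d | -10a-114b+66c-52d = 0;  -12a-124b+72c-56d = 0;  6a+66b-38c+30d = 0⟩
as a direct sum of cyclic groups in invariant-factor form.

Answer: M ≅ ℤ^1 ⊕ ℤ/2 ⊕ ℤ/2 ⊕ ℤ/4

Derivation:
rank_ℚ(R)=3; free=4−3=1
SNF(R) diag = [2, 2, 4] → torsion [2, 2, 4]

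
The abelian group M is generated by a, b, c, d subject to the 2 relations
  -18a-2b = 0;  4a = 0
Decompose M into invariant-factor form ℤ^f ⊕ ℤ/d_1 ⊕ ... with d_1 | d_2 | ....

rank_ℚ(R)=2; free=4−2=2
SNF(R) diag = [2, 4] → torsion [2, 4]

Answer: M ≅ ℤ^2 ⊕ ℤ/2 ⊕ ℤ/4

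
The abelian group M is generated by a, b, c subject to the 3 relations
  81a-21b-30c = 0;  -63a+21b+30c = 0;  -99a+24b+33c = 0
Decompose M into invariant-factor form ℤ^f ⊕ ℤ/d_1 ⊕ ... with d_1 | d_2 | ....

Answer: M ≅ ℤ/3 ⊕ ℤ/9 ⊕ ℤ/18

Derivation:
rank_ℚ(R)=3; free=3−3=0
SNF(R) diag = [3, 9, 18] → torsion [3, 9, 18]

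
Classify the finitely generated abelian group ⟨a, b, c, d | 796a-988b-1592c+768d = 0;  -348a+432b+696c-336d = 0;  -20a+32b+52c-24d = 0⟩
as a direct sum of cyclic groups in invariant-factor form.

Answer: M ≅ ℤ^1 ⊕ ℤ/4 ⊕ ℤ/12 ⊕ ℤ/12

Derivation:
rank_ℚ(R)=3; free=4−3=1
SNF(R) diag = [4, 12, 12] → torsion [4, 12, 12]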